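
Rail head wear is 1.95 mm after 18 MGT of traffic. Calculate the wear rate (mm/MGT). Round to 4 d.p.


Wear rate = total wear / cumulative tonnage
Rate = 1.95 / 18
Rate = 0.1083 mm/MGT

0.1083


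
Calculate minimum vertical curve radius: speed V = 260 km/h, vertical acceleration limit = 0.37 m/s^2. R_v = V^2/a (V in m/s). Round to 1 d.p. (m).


Convert speed: V = 260 / 3.6 = 72.2222 m/s
V^2 = 5216.0494 m^2/s^2
R_v = 5216.0494 / 0.37
R_v = 14097.4 m

14097.4


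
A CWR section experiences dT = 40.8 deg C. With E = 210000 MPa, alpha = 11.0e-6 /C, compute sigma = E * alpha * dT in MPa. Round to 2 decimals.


sigma = E * alpha * dT
sigma = 210000 * 11.0e-6 * 40.8
sigma = 2.31 * 40.8
sigma = 94.25 MPa

94.25


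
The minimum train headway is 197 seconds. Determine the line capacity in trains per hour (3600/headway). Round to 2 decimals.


Capacity = 3600 / headway
Capacity = 3600 / 197
Capacity = 18.27 trains/hour

18.27


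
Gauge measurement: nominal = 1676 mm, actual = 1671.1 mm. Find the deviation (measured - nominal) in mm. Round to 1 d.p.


Deviation = measured - nominal
Deviation = 1671.1 - 1676
Deviation = -4.9 mm

-4.9


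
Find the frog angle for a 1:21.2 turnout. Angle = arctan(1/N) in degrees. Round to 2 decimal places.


1/N = 1/21.2 = 0.04717
angle = arctan(0.04717) = 0.047135 rad
angle = 0.047135 * 180/pi = 2.70 degrees

2.70


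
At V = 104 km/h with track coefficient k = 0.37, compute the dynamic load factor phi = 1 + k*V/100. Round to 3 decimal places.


phi = 1 + k * V / 100
phi = 1 + 0.37 * 104 / 100
phi = 1 + 0.3848
phi = 1.385

1.385


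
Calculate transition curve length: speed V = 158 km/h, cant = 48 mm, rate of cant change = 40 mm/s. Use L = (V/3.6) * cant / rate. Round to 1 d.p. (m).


Convert speed: V = 158 / 3.6 = 43.8889 m/s
L = 43.8889 * 48 / 40
L = 2106.6667 / 40
L = 52.7 m

52.7


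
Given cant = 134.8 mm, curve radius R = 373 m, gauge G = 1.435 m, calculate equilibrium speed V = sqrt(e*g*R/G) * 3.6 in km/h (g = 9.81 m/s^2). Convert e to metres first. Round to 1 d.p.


Convert cant: e = 134.8 mm = 0.1348 m
V_ms = sqrt(0.1348 * 9.81 * 373 / 1.435)
V_ms = sqrt(343.728728) = 18.5399 m/s
V = 18.5399 * 3.6 = 66.7 km/h

66.7


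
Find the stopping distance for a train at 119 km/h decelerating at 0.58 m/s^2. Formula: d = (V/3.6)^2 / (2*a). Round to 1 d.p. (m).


Convert speed: V = 119 / 3.6 = 33.0556 m/s
V^2 = 1092.6698
d = 1092.6698 / (2 * 0.58)
d = 1092.6698 / 1.16
d = 942.0 m

942.0


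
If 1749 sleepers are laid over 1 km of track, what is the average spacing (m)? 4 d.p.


Spacing = 1000 m / number of sleepers
Spacing = 1000 / 1749
Spacing = 0.5718 m

0.5718


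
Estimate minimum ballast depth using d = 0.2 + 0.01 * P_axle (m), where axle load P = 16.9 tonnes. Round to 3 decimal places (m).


d = 0.2 + 0.01 * 16.9
d = 0.2 + 0.169
d = 0.369 m

0.369


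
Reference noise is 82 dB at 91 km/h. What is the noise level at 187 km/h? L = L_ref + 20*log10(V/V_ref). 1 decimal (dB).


V/V_ref = 187 / 91 = 2.054945
log10(2.054945) = 0.3128
20 * 0.3128 = 6.256
L = 82 + 6.256 = 88.3 dB

88.3


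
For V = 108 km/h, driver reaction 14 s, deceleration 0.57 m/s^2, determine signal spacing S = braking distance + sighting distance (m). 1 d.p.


V = 108 / 3.6 = 30.0 m/s
Braking distance = 30.0^2 / (2*0.57) = 789.4737 m
Sighting distance = 30.0 * 14 = 420.0 m
S = 789.4737 + 420.0 = 1209.5 m

1209.5


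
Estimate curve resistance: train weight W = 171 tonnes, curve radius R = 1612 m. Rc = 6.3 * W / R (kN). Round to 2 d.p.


Rc = 6.3 * W / R
Rc = 6.3 * 171 / 1612
Rc = 1077.3 / 1612
Rc = 0.67 kN

0.67


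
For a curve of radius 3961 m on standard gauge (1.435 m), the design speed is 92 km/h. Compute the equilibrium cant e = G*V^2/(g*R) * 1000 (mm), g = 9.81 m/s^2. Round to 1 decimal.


Convert speed: V = 92 / 3.6 = 25.5556 m/s
Apply formula: e = 1.435 * 25.5556^2 / (9.81 * 3961)
e = 1.435 * 653.0864 / 38857.41
e = 0.024118 m = 24.1 mm

24.1


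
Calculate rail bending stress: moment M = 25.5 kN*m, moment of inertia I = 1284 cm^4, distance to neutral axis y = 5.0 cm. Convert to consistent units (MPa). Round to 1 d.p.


Convert units:
M = 25.5 kN*m = 25500000 N*mm
y = 5.0 cm = 50 mm
I = 1284 cm^4 = 12840000 mm^4
sigma = 25500000 * 50 / 12840000
sigma = 99.3 MPa

99.3


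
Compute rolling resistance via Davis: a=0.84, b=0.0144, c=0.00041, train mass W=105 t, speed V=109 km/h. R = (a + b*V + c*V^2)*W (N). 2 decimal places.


b*V = 0.0144 * 109 = 1.5696
c*V^2 = 0.00041 * 11881 = 4.87121
R_per_t = 0.84 + 1.5696 + 4.87121 = 7.28081 N/t
R_total = 7.28081 * 105 = 764.49 N

764.49


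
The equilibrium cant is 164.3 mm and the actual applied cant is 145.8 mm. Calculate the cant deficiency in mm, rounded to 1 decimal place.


Cant deficiency = equilibrium cant - actual cant
CD = 164.3 - 145.8
CD = 18.5 mm

18.5


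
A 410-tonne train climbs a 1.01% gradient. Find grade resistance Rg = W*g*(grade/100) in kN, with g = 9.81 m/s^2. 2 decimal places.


Rg = W * 9.81 * grade / 100
Rg = 410 * 9.81 * 1.01 / 100
Rg = 4022.1 * 0.0101
Rg = 40.62 kN

40.62


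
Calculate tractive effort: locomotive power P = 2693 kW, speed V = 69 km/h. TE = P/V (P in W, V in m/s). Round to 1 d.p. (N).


Convert: P = 2693 kW = 2693000 W
V = 69 / 3.6 = 19.1667 m/s
TE = 2693000 / 19.1667
TE = 140504.3 N

140504.3


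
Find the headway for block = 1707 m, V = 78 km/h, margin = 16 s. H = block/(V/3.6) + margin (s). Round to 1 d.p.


V = 78 / 3.6 = 21.6667 m/s
Block traversal time = 1707 / 21.6667 = 78.7846 s
Headway = 78.7846 + 16
Headway = 94.8 s

94.8


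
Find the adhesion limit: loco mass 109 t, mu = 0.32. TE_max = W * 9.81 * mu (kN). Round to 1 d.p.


TE_max = W * g * mu
TE_max = 109 * 9.81 * 0.32
TE_max = 1069.29 * 0.32
TE_max = 342.2 kN

342.2


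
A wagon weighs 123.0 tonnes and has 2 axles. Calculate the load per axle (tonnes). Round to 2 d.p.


Load per axle = total weight / number of axles
Load = 123.0 / 2
Load = 61.50 tonnes

61.50


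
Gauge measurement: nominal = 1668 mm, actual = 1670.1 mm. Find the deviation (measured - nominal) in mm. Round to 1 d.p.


Deviation = measured - nominal
Deviation = 1670.1 - 1668
Deviation = 2.1 mm

2.1


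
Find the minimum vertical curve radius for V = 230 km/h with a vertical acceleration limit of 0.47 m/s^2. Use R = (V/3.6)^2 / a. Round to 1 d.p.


Convert speed: V = 230 / 3.6 = 63.8889 m/s
V^2 = 4081.7901 m^2/s^2
R_v = 4081.7901 / 0.47
R_v = 8684.7 m

8684.7


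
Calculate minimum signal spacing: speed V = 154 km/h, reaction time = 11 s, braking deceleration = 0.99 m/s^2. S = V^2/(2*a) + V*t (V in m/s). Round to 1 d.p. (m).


V = 154 / 3.6 = 42.7778 m/s
Braking distance = 42.7778^2 / (2*0.99) = 924.2112 m
Sighting distance = 42.7778 * 11 = 470.5556 m
S = 924.2112 + 470.5556 = 1394.8 m

1394.8


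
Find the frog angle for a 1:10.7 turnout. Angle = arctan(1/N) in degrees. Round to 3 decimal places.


1/N = 1/10.7 = 0.093458
angle = arctan(0.093458) = 0.093187 rad
angle = 0.093187 * 180/pi = 5.339 degrees

5.339


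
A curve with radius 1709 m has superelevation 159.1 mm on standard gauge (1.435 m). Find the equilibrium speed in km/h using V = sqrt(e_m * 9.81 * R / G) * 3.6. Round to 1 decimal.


Convert cant: e = 159.1 mm = 0.1591 m
V_ms = sqrt(0.1591 * 9.81 * 1709 / 1.435)
V_ms = sqrt(1858.785811) = 43.1136 m/s
V = 43.1136 * 3.6 = 155.2 km/h

155.2


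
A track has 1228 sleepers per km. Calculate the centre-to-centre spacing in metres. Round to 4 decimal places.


Spacing = 1000 m / number of sleepers
Spacing = 1000 / 1228
Spacing = 0.8143 m

0.8143


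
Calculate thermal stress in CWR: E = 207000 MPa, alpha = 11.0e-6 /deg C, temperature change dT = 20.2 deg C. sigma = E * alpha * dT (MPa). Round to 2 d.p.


sigma = E * alpha * dT
sigma = 207000 * 11.0e-6 * 20.2
sigma = 2.277 * 20.2
sigma = 46.00 MPa

46.00


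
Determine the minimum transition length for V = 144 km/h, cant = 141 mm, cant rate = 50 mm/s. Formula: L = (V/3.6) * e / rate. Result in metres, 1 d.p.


Convert speed: V = 144 / 3.6 = 40.0 m/s
L = 40.0 * 141 / 50
L = 5640.0 / 50
L = 112.8 m

112.8


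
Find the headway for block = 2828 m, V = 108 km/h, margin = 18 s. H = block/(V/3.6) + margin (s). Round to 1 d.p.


V = 108 / 3.6 = 30.0 m/s
Block traversal time = 2828 / 30.0 = 94.2667 s
Headway = 94.2667 + 18
Headway = 112.3 s

112.3


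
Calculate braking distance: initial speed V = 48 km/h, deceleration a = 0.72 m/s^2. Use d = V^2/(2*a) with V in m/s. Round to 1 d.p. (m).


Convert speed: V = 48 / 3.6 = 13.3333 m/s
V^2 = 177.7778
d = 177.7778 / (2 * 0.72)
d = 177.7778 / 1.44
d = 123.5 m

123.5


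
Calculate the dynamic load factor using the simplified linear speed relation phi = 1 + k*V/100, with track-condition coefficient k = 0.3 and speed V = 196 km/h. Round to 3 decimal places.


phi = 1 + k * V / 100
phi = 1 + 0.3 * 196 / 100
phi = 1 + 0.588
phi = 1.588

1.588


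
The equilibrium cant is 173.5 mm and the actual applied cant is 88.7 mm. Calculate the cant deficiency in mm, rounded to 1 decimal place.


Cant deficiency = equilibrium cant - actual cant
CD = 173.5 - 88.7
CD = 84.8 mm

84.8


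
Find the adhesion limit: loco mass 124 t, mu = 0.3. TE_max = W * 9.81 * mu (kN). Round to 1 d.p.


TE_max = W * g * mu
TE_max = 124 * 9.81 * 0.3
TE_max = 1216.44 * 0.3
TE_max = 364.9 kN

364.9


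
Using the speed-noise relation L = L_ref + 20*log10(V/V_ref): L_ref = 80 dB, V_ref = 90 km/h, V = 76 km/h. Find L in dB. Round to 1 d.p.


V/V_ref = 76 / 90 = 0.844444
log10(0.844444) = -0.073429
20 * -0.073429 = -1.4686
L = 80 + -1.4686 = 78.5 dB

78.5


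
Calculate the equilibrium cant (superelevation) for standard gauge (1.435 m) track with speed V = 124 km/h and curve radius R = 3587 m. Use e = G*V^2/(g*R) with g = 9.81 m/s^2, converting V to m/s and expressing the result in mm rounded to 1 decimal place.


Convert speed: V = 124 / 3.6 = 34.4444 m/s
Apply formula: e = 1.435 * 34.4444^2 / (9.81 * 3587)
e = 1.435 * 1186.4198 / 35188.47
e = 0.048383 m = 48.4 mm

48.4


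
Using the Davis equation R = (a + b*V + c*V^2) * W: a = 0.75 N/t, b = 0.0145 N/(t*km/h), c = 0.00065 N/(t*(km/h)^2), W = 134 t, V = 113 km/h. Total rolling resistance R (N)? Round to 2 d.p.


b*V = 0.0145 * 113 = 1.6385
c*V^2 = 0.00065 * 12769 = 8.29985
R_per_t = 0.75 + 1.6385 + 8.29985 = 10.68835 N/t
R_total = 10.68835 * 134 = 1432.24 N

1432.24


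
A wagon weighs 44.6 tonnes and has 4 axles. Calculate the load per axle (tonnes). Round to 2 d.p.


Load per axle = total weight / number of axles
Load = 44.6 / 4
Load = 11.15 tonnes

11.15


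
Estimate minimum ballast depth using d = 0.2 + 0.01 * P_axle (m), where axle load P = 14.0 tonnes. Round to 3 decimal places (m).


d = 0.2 + 0.01 * 14.0
d = 0.2 + 0.14
d = 0.340 m

0.340


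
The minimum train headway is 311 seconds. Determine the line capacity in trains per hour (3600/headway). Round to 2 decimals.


Capacity = 3600 / headway
Capacity = 3600 / 311
Capacity = 11.58 trains/hour

11.58


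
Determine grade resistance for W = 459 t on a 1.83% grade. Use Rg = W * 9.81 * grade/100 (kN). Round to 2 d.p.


Rg = W * 9.81 * grade / 100
Rg = 459 * 9.81 * 1.83 / 100
Rg = 4502.79 * 0.0183
Rg = 82.40 kN

82.40


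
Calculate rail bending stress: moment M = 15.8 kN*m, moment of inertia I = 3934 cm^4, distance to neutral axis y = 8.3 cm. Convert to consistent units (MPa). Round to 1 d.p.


Convert units:
M = 15.8 kN*m = 15800000 N*mm
y = 8.3 cm = 83 mm
I = 3934 cm^4 = 39340000 mm^4
sigma = 15800000 * 83 / 39340000
sigma = 33.3 MPa

33.3


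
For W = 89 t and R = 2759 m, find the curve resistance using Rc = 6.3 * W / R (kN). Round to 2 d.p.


Rc = 6.3 * W / R
Rc = 6.3 * 89 / 2759
Rc = 560.7 / 2759
Rc = 0.20 kN

0.20


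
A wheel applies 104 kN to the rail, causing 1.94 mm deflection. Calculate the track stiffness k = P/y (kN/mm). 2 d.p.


Track stiffness k = P / y
k = 104 / 1.94
k = 53.61 kN/mm

53.61


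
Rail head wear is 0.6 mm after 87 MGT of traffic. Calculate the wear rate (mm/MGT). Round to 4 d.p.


Wear rate = total wear / cumulative tonnage
Rate = 0.6 / 87
Rate = 0.0069 mm/MGT

0.0069


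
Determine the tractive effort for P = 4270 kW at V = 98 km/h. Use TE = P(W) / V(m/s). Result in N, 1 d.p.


Convert: P = 4270 kW = 4270000 W
V = 98 / 3.6 = 27.2222 m/s
TE = 4270000 / 27.2222
TE = 156857.1 N

156857.1


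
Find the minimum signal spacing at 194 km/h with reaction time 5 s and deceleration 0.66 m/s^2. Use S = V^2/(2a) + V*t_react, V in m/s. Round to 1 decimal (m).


V = 194 / 3.6 = 53.8889 m/s
Braking distance = 53.8889^2 / (2*0.66) = 2200.0094 m
Sighting distance = 53.8889 * 5 = 269.4444 m
S = 2200.0094 + 269.4444 = 2469.5 m

2469.5


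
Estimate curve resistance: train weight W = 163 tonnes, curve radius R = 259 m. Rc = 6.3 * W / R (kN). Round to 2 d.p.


Rc = 6.3 * W / R
Rc = 6.3 * 163 / 259
Rc = 1026.9 / 259
Rc = 3.96 kN

3.96


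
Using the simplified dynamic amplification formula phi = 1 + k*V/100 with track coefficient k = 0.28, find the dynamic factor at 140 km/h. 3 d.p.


phi = 1 + k * V / 100
phi = 1 + 0.28 * 140 / 100
phi = 1 + 0.392
phi = 1.392

1.392


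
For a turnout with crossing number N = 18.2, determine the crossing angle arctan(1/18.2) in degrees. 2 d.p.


1/N = 1/18.2 = 0.054945
angle = arctan(0.054945) = 0.05489 rad
angle = 0.05489 * 180/pi = 3.14 degrees

3.14


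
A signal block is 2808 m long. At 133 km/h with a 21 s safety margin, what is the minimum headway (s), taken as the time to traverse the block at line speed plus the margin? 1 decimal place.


V = 133 / 3.6 = 36.9444 m/s
Block traversal time = 2808 / 36.9444 = 76.006 s
Headway = 76.006 + 21
Headway = 97.0 s

97.0


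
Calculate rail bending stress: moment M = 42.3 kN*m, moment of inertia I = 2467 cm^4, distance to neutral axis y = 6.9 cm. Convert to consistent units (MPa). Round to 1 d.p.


Convert units:
M = 42.3 kN*m = 42300000 N*mm
y = 6.9 cm = 69 mm
I = 2467 cm^4 = 24670000 mm^4
sigma = 42300000 * 69 / 24670000
sigma = 118.3 MPa

118.3


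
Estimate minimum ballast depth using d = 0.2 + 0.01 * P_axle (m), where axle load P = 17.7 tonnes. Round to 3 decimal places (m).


d = 0.2 + 0.01 * 17.7
d = 0.2 + 0.177
d = 0.377 m

0.377


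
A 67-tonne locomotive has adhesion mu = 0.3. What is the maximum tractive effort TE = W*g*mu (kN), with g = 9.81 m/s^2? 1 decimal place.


TE_max = W * g * mu
TE_max = 67 * 9.81 * 0.3
TE_max = 657.27 * 0.3
TE_max = 197.2 kN

197.2


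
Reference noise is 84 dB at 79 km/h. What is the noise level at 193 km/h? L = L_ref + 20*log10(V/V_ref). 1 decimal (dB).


V/V_ref = 193 / 79 = 2.443038
log10(2.443038) = 0.38793
20 * 0.38793 = 7.7586
L = 84 + 7.7586 = 91.8 dB

91.8


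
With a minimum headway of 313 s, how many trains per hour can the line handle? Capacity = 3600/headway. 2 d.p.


Capacity = 3600 / headway
Capacity = 3600 / 313
Capacity = 11.50 trains/hour

11.50


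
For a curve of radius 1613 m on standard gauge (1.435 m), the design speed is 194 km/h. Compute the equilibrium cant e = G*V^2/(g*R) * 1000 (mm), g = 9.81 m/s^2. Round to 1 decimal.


Convert speed: V = 194 / 3.6 = 53.8889 m/s
Apply formula: e = 1.435 * 53.8889^2 / (9.81 * 1613)
e = 1.435 * 2904.0123 / 15823.53
e = 0.263358 m = 263.4 mm

263.4


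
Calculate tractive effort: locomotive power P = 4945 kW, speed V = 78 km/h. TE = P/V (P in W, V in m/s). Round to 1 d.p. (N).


Convert: P = 4945 kW = 4945000 W
V = 78 / 3.6 = 21.6667 m/s
TE = 4945000 / 21.6667
TE = 228230.8 N

228230.8


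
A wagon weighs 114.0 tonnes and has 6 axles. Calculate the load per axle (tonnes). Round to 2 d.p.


Load per axle = total weight / number of axles
Load = 114.0 / 6
Load = 19.00 tonnes

19.00


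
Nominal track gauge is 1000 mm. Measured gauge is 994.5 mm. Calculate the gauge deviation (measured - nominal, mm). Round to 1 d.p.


Deviation = measured - nominal
Deviation = 994.5 - 1000
Deviation = -5.5 mm

-5.5


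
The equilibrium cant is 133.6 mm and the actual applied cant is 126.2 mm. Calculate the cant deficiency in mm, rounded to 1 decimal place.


Cant deficiency = equilibrium cant - actual cant
CD = 133.6 - 126.2
CD = 7.4 mm

7.4


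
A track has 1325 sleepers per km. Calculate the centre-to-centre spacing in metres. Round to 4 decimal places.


Spacing = 1000 m / number of sleepers
Spacing = 1000 / 1325
Spacing = 0.7547 m

0.7547


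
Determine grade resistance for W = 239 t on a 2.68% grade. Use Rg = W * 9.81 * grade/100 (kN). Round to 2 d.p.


Rg = W * 9.81 * grade / 100
Rg = 239 * 9.81 * 2.68 / 100
Rg = 2344.59 * 0.0268
Rg = 62.84 kN

62.84


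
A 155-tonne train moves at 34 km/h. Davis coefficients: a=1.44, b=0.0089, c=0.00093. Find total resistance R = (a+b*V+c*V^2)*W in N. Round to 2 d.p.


b*V = 0.0089 * 34 = 0.3026
c*V^2 = 0.00093 * 1156 = 1.07508
R_per_t = 1.44 + 0.3026 + 1.07508 = 2.81768 N/t
R_total = 2.81768 * 155 = 436.74 N

436.74


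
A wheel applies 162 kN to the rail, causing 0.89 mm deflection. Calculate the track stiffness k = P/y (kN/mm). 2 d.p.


Track stiffness k = P / y
k = 162 / 0.89
k = 182.02 kN/mm

182.02


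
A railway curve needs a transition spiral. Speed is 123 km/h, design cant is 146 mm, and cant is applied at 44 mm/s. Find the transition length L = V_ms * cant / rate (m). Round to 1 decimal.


Convert speed: V = 123 / 3.6 = 34.1667 m/s
L = 34.1667 * 146 / 44
L = 4988.3333 / 44
L = 113.4 m

113.4


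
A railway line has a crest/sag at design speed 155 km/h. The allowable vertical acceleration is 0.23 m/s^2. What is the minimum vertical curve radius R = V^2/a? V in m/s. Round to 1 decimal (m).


Convert speed: V = 155 / 3.6 = 43.0556 m/s
V^2 = 1853.7809 m^2/s^2
R_v = 1853.7809 / 0.23
R_v = 8059.9 m

8059.9


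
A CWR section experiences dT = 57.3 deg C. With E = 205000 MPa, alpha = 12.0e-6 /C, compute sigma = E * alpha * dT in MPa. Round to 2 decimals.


sigma = E * alpha * dT
sigma = 205000 * 12.0e-6 * 57.3
sigma = 2.46 * 57.3
sigma = 140.96 MPa

140.96


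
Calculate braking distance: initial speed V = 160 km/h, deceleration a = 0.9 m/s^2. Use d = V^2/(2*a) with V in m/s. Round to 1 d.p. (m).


Convert speed: V = 160 / 3.6 = 44.4444 m/s
V^2 = 1975.3086
d = 1975.3086 / (2 * 0.9)
d = 1975.3086 / 1.8
d = 1097.4 m

1097.4


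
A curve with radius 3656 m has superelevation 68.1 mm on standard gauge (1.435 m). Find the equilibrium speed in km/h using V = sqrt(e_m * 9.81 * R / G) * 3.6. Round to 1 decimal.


Convert cant: e = 68.1 mm = 0.0681 m
V_ms = sqrt(0.0681 * 9.81 * 3656 / 1.435)
V_ms = sqrt(1702.04252) = 41.2558 m/s
V = 41.2558 * 3.6 = 148.5 km/h

148.5


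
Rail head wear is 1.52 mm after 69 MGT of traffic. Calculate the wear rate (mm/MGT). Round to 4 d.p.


Wear rate = total wear / cumulative tonnage
Rate = 1.52 / 69
Rate = 0.0220 mm/MGT

0.0220


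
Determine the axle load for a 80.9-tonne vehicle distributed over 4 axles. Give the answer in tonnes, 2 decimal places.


Load per axle = total weight / number of axles
Load = 80.9 / 4
Load = 20.23 tonnes

20.23


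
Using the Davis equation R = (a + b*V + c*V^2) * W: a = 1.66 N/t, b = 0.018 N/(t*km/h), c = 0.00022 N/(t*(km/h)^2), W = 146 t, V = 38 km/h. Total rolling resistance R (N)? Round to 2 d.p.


b*V = 0.018 * 38 = 0.684
c*V^2 = 0.00022 * 1444 = 0.31768
R_per_t = 1.66 + 0.684 + 0.31768 = 2.66168 N/t
R_total = 2.66168 * 146 = 388.61 N

388.61


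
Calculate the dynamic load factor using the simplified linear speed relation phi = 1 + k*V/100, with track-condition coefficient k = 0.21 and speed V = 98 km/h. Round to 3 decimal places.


phi = 1 + k * V / 100
phi = 1 + 0.21 * 98 / 100
phi = 1 + 0.2058
phi = 1.206

1.206


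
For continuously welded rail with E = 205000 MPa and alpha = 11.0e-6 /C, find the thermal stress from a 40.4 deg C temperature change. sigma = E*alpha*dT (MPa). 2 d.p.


sigma = E * alpha * dT
sigma = 205000 * 11.0e-6 * 40.4
sigma = 2.255 * 40.4
sigma = 91.10 MPa

91.10


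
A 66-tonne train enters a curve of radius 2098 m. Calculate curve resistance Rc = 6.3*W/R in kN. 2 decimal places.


Rc = 6.3 * W / R
Rc = 6.3 * 66 / 2098
Rc = 415.8 / 2098
Rc = 0.20 kN

0.20


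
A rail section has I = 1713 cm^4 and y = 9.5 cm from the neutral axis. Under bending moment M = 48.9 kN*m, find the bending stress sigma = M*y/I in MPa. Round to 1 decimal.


Convert units:
M = 48.9 kN*m = 48900000 N*mm
y = 9.5 cm = 95 mm
I = 1713 cm^4 = 17130000 mm^4
sigma = 48900000 * 95 / 17130000
sigma = 271.2 MPa

271.2


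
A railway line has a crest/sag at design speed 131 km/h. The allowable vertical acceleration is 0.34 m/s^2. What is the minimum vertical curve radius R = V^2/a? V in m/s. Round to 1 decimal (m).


Convert speed: V = 131 / 3.6 = 36.3889 m/s
V^2 = 1324.1512 m^2/s^2
R_v = 1324.1512 / 0.34
R_v = 3894.6 m

3894.6


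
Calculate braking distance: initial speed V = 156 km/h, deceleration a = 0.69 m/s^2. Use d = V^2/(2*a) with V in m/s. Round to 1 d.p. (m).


Convert speed: V = 156 / 3.6 = 43.3333 m/s
V^2 = 1877.7778
d = 1877.7778 / (2 * 0.69)
d = 1877.7778 / 1.38
d = 1360.7 m

1360.7


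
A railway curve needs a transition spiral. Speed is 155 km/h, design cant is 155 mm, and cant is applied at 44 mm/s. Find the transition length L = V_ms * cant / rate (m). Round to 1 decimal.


Convert speed: V = 155 / 3.6 = 43.0556 m/s
L = 43.0556 * 155 / 44
L = 6673.6111 / 44
L = 151.7 m

151.7


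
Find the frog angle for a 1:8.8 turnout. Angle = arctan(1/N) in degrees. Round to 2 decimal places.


1/N = 1/8.8 = 0.113636
angle = arctan(0.113636) = 0.113151 rad
angle = 0.113151 * 180/pi = 6.48 degrees

6.48


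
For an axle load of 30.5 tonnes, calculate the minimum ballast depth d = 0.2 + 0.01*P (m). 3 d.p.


d = 0.2 + 0.01 * 30.5
d = 0.2 + 0.305
d = 0.505 m

0.505


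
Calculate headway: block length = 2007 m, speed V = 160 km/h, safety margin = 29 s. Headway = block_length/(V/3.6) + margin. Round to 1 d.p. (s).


V = 160 / 3.6 = 44.4444 m/s
Block traversal time = 2007 / 44.4444 = 45.1575 s
Headway = 45.1575 + 29
Headway = 74.2 s

74.2


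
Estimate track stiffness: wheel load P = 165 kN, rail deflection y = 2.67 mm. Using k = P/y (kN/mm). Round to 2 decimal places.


Track stiffness k = P / y
k = 165 / 2.67
k = 61.80 kN/mm

61.80


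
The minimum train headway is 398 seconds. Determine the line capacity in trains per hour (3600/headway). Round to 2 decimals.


Capacity = 3600 / headway
Capacity = 3600 / 398
Capacity = 9.05 trains/hour

9.05


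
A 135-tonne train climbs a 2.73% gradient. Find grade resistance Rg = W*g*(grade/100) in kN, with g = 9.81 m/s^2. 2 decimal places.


Rg = W * 9.81 * grade / 100
Rg = 135 * 9.81 * 2.73 / 100
Rg = 1324.35 * 0.0273
Rg = 36.15 kN

36.15


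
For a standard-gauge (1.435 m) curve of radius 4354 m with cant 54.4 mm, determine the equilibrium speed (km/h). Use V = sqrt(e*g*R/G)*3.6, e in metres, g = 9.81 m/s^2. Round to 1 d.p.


Convert cant: e = 54.4 mm = 0.0544 m
V_ms = sqrt(0.0544 * 9.81 * 4354 / 1.435)
V_ms = sqrt(1619.214673) = 40.2395 m/s
V = 40.2395 * 3.6 = 144.9 km/h

144.9


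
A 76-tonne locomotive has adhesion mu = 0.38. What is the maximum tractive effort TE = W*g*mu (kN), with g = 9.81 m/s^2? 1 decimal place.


TE_max = W * g * mu
TE_max = 76 * 9.81 * 0.38
TE_max = 745.56 * 0.38
TE_max = 283.3 kN

283.3


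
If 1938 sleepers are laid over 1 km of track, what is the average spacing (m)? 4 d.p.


Spacing = 1000 m / number of sleepers
Spacing = 1000 / 1938
Spacing = 0.5160 m

0.5160


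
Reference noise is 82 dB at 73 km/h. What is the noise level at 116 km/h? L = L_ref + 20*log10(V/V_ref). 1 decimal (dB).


V/V_ref = 116 / 73 = 1.589041
log10(1.589041) = 0.201135
20 * 0.201135 = 4.0227
L = 82 + 4.0227 = 86.0 dB

86.0


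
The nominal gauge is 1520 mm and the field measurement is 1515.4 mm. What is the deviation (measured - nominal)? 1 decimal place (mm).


Deviation = measured - nominal
Deviation = 1515.4 - 1520
Deviation = -4.6 mm

-4.6


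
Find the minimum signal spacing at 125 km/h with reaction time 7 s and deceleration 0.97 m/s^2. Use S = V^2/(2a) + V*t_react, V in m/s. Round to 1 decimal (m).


V = 125 / 3.6 = 34.7222 m/s
Braking distance = 34.7222^2 / (2*0.97) = 621.4602 m
Sighting distance = 34.7222 * 7 = 243.0556 m
S = 621.4602 + 243.0556 = 864.5 m

864.5


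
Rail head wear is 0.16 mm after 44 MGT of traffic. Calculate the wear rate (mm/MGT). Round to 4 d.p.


Wear rate = total wear / cumulative tonnage
Rate = 0.16 / 44
Rate = 0.0036 mm/MGT

0.0036


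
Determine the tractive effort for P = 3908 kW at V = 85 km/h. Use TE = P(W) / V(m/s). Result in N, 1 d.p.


Convert: P = 3908 kW = 3908000 W
V = 85 / 3.6 = 23.6111 m/s
TE = 3908000 / 23.6111
TE = 165515.3 N

165515.3


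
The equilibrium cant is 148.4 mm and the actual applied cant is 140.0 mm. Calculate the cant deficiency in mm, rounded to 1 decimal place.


Cant deficiency = equilibrium cant - actual cant
CD = 148.4 - 140.0
CD = 8.4 mm

8.4


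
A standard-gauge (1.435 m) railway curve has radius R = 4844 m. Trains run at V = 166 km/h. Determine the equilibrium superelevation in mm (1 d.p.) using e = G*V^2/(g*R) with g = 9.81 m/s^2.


Convert speed: V = 166 / 3.6 = 46.1111 m/s
Apply formula: e = 1.435 * 46.1111^2 / (9.81 * 4844)
e = 1.435 * 2126.2346 / 47519.64
e = 0.064208 m = 64.2 mm

64.2


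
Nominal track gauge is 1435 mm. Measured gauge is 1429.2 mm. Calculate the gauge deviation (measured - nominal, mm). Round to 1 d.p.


Deviation = measured - nominal
Deviation = 1429.2 - 1435
Deviation = -5.8 mm

-5.8


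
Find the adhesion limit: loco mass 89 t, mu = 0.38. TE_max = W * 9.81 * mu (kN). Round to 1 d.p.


TE_max = W * g * mu
TE_max = 89 * 9.81 * 0.38
TE_max = 873.09 * 0.38
TE_max = 331.8 kN

331.8


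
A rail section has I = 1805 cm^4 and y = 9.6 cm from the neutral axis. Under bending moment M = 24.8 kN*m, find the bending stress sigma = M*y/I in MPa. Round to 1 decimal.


Convert units:
M = 24.8 kN*m = 24800000 N*mm
y = 9.6 cm = 96 mm
I = 1805 cm^4 = 18050000 mm^4
sigma = 24800000 * 96 / 18050000
sigma = 131.9 MPa

131.9


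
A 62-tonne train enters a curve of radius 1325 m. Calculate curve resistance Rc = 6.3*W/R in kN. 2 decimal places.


Rc = 6.3 * W / R
Rc = 6.3 * 62 / 1325
Rc = 390.6 / 1325
Rc = 0.29 kN

0.29


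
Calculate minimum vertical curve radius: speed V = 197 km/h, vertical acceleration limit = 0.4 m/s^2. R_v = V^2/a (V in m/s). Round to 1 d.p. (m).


Convert speed: V = 197 / 3.6 = 54.7222 m/s
V^2 = 2994.5216 m^2/s^2
R_v = 2994.5216 / 0.4
R_v = 7486.3 m

7486.3


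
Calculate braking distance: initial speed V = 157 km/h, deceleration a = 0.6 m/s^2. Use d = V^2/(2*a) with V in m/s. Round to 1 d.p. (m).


Convert speed: V = 157 / 3.6 = 43.6111 m/s
V^2 = 1901.929
d = 1901.929 / (2 * 0.6)
d = 1901.929 / 1.2
d = 1584.9 m

1584.9


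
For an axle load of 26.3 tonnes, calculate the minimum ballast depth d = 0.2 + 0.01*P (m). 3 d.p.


d = 0.2 + 0.01 * 26.3
d = 0.2 + 0.263
d = 0.463 m

0.463


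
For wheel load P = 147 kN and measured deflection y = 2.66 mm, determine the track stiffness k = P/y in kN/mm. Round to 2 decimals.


Track stiffness k = P / y
k = 147 / 2.66
k = 55.26 kN/mm

55.26


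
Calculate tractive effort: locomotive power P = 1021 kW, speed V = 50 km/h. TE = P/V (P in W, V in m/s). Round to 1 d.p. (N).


Convert: P = 1021 kW = 1021000 W
V = 50 / 3.6 = 13.8889 m/s
TE = 1021000 / 13.8889
TE = 73512.0 N

73512.0


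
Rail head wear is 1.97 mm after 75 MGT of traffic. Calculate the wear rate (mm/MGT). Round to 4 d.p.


Wear rate = total wear / cumulative tonnage
Rate = 1.97 / 75
Rate = 0.0263 mm/MGT

0.0263


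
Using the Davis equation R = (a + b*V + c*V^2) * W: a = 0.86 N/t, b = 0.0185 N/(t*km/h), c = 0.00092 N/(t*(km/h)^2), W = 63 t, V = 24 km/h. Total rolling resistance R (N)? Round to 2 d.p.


b*V = 0.0185 * 24 = 0.444
c*V^2 = 0.00092 * 576 = 0.52992
R_per_t = 0.86 + 0.444 + 0.52992 = 1.83392 N/t
R_total = 1.83392 * 63 = 115.54 N

115.54


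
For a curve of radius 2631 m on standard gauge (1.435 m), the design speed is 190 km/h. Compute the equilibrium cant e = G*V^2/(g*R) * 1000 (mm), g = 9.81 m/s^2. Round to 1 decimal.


Convert speed: V = 190 / 3.6 = 52.7778 m/s
Apply formula: e = 1.435 * 52.7778^2 / (9.81 * 2631)
e = 1.435 * 2785.4938 / 25810.11
e = 0.154869 m = 154.9 mm

154.9


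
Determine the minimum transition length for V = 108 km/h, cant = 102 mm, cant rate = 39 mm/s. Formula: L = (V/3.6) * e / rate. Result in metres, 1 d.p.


Convert speed: V = 108 / 3.6 = 30.0 m/s
L = 30.0 * 102 / 39
L = 3060.0 / 39
L = 78.5 m

78.5


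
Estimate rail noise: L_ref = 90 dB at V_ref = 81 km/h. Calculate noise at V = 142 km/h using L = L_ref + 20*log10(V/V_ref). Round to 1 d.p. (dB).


V/V_ref = 142 / 81 = 1.753086
log10(1.753086) = 0.243803
20 * 0.243803 = 4.8761
L = 90 + 4.8761 = 94.9 dB

94.9


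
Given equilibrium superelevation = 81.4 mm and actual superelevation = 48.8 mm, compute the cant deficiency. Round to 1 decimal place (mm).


Cant deficiency = equilibrium cant - actual cant
CD = 81.4 - 48.8
CD = 32.6 mm

32.6


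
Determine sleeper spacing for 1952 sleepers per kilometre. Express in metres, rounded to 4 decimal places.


Spacing = 1000 m / number of sleepers
Spacing = 1000 / 1952
Spacing = 0.5123 m

0.5123


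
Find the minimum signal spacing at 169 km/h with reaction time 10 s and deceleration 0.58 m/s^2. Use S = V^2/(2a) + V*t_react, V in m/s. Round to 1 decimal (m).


V = 169 / 3.6 = 46.9444 m/s
Braking distance = 46.9444^2 / (2*0.58) = 1899.8111 m
Sighting distance = 46.9444 * 10 = 469.4444 m
S = 1899.8111 + 469.4444 = 2369.3 m

2369.3


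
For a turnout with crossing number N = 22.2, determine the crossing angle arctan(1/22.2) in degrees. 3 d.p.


1/N = 1/22.2 = 0.045045
angle = arctan(0.045045) = 0.045015 rad
angle = 0.045015 * 180/pi = 2.579 degrees

2.579


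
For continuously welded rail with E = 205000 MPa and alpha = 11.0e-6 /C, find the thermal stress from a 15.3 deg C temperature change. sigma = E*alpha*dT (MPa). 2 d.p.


sigma = E * alpha * dT
sigma = 205000 * 11.0e-6 * 15.3
sigma = 2.255 * 15.3
sigma = 34.50 MPa

34.50


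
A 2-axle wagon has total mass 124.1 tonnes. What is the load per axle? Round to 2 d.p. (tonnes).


Load per axle = total weight / number of axles
Load = 124.1 / 2
Load = 62.05 tonnes

62.05


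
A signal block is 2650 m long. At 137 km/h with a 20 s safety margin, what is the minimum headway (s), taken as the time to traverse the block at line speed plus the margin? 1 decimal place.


V = 137 / 3.6 = 38.0556 m/s
Block traversal time = 2650 / 38.0556 = 69.635 s
Headway = 69.635 + 20
Headway = 89.6 s

89.6


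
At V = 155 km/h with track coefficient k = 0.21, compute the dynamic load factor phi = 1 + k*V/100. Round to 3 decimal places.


phi = 1 + k * V / 100
phi = 1 + 0.21 * 155 / 100
phi = 1 + 0.3255
phi = 1.326

1.326


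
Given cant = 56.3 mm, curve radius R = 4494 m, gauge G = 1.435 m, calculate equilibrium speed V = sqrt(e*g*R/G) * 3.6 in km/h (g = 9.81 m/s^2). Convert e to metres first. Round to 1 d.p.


Convert cant: e = 56.3 mm = 0.0563 m
V_ms = sqrt(0.0563 * 9.81 * 4494 / 1.435)
V_ms = sqrt(1729.651346) = 41.5891 m/s
V = 41.5891 * 3.6 = 149.7 km/h

149.7


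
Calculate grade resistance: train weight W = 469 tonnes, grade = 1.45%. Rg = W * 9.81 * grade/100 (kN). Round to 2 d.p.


Rg = W * 9.81 * grade / 100
Rg = 469 * 9.81 * 1.45 / 100
Rg = 4600.89 * 0.0145
Rg = 66.71 kN

66.71


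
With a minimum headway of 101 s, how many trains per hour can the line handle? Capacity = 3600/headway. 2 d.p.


Capacity = 3600 / headway
Capacity = 3600 / 101
Capacity = 35.64 trains/hour

35.64


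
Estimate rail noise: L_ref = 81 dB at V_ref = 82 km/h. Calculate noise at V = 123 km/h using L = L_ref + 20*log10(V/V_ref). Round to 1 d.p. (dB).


V/V_ref = 123 / 82 = 1.5
log10(1.5) = 0.176091
20 * 0.176091 = 3.5218
L = 81 + 3.5218 = 84.5 dB

84.5


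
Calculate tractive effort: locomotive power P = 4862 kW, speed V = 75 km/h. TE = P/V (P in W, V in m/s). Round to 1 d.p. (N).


Convert: P = 4862 kW = 4862000 W
V = 75 / 3.6 = 20.8333 m/s
TE = 4862000 / 20.8333
TE = 233376.0 N

233376.0


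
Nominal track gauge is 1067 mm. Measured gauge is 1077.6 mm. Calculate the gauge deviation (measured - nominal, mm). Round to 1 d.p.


Deviation = measured - nominal
Deviation = 1077.6 - 1067
Deviation = 10.6 mm

10.6


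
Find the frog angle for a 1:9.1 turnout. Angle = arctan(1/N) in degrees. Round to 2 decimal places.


1/N = 1/9.1 = 0.10989
angle = arctan(0.10989) = 0.109451 rad
angle = 0.109451 * 180/pi = 6.27 degrees

6.27


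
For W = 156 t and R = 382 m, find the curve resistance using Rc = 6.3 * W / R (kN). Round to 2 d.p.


Rc = 6.3 * W / R
Rc = 6.3 * 156 / 382
Rc = 982.8 / 382
Rc = 2.57 kN

2.57


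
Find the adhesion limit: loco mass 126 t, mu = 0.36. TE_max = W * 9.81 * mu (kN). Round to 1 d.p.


TE_max = W * g * mu
TE_max = 126 * 9.81 * 0.36
TE_max = 1236.06 * 0.36
TE_max = 445.0 kN

445.0


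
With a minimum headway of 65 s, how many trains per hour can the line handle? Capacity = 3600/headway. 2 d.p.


Capacity = 3600 / headway
Capacity = 3600 / 65
Capacity = 55.38 trains/hour

55.38


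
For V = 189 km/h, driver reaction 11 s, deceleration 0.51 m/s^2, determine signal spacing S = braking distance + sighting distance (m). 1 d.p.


V = 189 / 3.6 = 52.5 m/s
Braking distance = 52.5^2 / (2*0.51) = 2702.2059 m
Sighting distance = 52.5 * 11 = 577.5 m
S = 2702.2059 + 577.5 = 3279.7 m

3279.7


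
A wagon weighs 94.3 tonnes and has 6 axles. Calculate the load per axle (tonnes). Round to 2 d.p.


Load per axle = total weight / number of axles
Load = 94.3 / 6
Load = 15.72 tonnes

15.72


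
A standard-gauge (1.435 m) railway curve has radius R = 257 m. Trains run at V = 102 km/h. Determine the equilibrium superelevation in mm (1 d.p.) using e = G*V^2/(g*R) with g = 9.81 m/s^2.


Convert speed: V = 102 / 3.6 = 28.3333 m/s
Apply formula: e = 1.435 * 28.3333^2 / (9.81 * 257)
e = 1.435 * 802.7778 / 2521.17
e = 0.456925 m = 456.9 mm

456.9


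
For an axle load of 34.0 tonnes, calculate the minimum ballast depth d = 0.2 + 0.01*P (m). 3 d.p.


d = 0.2 + 0.01 * 34.0
d = 0.2 + 0.34
d = 0.540 m

0.540


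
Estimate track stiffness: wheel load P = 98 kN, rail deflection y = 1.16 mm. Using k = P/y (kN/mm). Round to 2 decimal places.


Track stiffness k = P / y
k = 98 / 1.16
k = 84.48 kN/mm

84.48


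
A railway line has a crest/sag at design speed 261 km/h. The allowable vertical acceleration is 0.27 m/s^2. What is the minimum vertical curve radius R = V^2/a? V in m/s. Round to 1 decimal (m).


Convert speed: V = 261 / 3.6 = 72.5 m/s
V^2 = 5256.25 m^2/s^2
R_v = 5256.25 / 0.27
R_v = 19467.6 m

19467.6


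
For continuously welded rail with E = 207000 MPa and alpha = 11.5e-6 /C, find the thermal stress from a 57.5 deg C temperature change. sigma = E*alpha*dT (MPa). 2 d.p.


sigma = E * alpha * dT
sigma = 207000 * 11.5e-6 * 57.5
sigma = 2.3805 * 57.5
sigma = 136.88 MPa

136.88


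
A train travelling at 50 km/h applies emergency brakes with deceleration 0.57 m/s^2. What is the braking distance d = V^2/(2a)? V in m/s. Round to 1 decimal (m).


Convert speed: V = 50 / 3.6 = 13.8889 m/s
V^2 = 192.9012
d = 192.9012 / (2 * 0.57)
d = 192.9012 / 1.14
d = 169.2 m

169.2


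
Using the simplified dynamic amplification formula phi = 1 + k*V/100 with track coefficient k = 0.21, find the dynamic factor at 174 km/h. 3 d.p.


phi = 1 + k * V / 100
phi = 1 + 0.21 * 174 / 100
phi = 1 + 0.3654
phi = 1.365

1.365


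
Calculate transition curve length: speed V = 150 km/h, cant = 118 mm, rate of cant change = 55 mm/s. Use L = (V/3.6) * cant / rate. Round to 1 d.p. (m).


Convert speed: V = 150 / 3.6 = 41.6667 m/s
L = 41.6667 * 118 / 55
L = 4916.6667 / 55
L = 89.4 m

89.4


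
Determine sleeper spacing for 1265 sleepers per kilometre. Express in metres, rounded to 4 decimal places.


Spacing = 1000 m / number of sleepers
Spacing = 1000 / 1265
Spacing = 0.7905 m

0.7905


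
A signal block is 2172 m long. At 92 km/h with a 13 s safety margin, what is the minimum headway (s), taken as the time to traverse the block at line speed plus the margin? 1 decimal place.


V = 92 / 3.6 = 25.5556 m/s
Block traversal time = 2172 / 25.5556 = 84.9913 s
Headway = 84.9913 + 13
Headway = 98.0 s

98.0


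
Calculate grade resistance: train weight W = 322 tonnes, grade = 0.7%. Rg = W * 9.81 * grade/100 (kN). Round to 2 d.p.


Rg = W * 9.81 * grade / 100
Rg = 322 * 9.81 * 0.7 / 100
Rg = 3158.82 * 0.007
Rg = 22.11 kN

22.11


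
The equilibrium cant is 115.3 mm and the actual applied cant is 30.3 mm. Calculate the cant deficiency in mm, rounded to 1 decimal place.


Cant deficiency = equilibrium cant - actual cant
CD = 115.3 - 30.3
CD = 85.0 mm

85.0


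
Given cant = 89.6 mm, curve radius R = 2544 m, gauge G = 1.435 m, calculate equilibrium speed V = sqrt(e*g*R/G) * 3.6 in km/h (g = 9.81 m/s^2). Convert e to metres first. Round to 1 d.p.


Convert cant: e = 89.6 mm = 0.0896 m
V_ms = sqrt(0.0896 * 9.81 * 2544 / 1.435)
V_ms = sqrt(1558.268254) = 39.4749 m/s
V = 39.4749 * 3.6 = 142.1 km/h

142.1


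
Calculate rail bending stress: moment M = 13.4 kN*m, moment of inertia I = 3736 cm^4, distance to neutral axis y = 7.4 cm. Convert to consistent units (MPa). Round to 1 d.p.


Convert units:
M = 13.4 kN*m = 13400000 N*mm
y = 7.4 cm = 74 mm
I = 3736 cm^4 = 37360000 mm^4
sigma = 13400000 * 74 / 37360000
sigma = 26.5 MPa

26.5


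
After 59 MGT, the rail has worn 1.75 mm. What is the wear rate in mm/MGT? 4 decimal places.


Wear rate = total wear / cumulative tonnage
Rate = 1.75 / 59
Rate = 0.0297 mm/MGT

0.0297


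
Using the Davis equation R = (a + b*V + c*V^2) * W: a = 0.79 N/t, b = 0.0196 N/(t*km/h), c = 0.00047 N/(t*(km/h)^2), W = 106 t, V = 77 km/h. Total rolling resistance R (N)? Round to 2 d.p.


b*V = 0.0196 * 77 = 1.5092
c*V^2 = 0.00047 * 5929 = 2.78663
R_per_t = 0.79 + 1.5092 + 2.78663 = 5.08583 N/t
R_total = 5.08583 * 106 = 539.10 N

539.10


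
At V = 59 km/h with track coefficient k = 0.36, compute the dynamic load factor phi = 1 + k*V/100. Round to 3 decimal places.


phi = 1 + k * V / 100
phi = 1 + 0.36 * 59 / 100
phi = 1 + 0.2124
phi = 1.212

1.212


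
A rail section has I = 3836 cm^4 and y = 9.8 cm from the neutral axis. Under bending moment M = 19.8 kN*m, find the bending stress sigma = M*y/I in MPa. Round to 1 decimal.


Convert units:
M = 19.8 kN*m = 19800000 N*mm
y = 9.8 cm = 98 mm
I = 3836 cm^4 = 38360000 mm^4
sigma = 19800000 * 98 / 38360000
sigma = 50.6 MPa

50.6


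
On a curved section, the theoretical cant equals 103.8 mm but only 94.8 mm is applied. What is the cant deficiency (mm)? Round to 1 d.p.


Cant deficiency = equilibrium cant - actual cant
CD = 103.8 - 94.8
CD = 9.0 mm

9.0


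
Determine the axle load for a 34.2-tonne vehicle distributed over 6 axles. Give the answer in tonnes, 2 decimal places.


Load per axle = total weight / number of axles
Load = 34.2 / 6
Load = 5.70 tonnes

5.70


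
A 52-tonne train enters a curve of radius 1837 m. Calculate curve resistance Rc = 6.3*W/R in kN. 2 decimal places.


Rc = 6.3 * W / R
Rc = 6.3 * 52 / 1837
Rc = 327.6 / 1837
Rc = 0.18 kN

0.18


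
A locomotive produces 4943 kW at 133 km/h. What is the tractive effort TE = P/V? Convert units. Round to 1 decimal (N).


Convert: P = 4943 kW = 4943000 W
V = 133 / 3.6 = 36.9444 m/s
TE = 4943000 / 36.9444
TE = 133795.5 N

133795.5
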